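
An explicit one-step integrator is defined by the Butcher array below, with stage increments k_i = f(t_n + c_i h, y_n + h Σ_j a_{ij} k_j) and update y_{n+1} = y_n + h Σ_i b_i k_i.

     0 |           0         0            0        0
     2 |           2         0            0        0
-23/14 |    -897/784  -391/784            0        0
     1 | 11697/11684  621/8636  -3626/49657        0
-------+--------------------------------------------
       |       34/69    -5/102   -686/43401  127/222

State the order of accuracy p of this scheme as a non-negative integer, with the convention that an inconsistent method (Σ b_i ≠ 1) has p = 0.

4

b = (34/69, -5/102, -686/43401, 127/222)
c = (0, 2, -23/14, 1)
Ac = (0, 0, -391/392, 67/254)
Σ b_i: 34/69·1 + (-5/102)·1 + (-686/43401)·1 + 127/222·1 = 1 ✓
b·c: (-5/102)·2 + (-686/43401)·(-23/14) + 127/222·1 = 1/2 ✓
b·c²: (-5/102)·4 + (-686/43401)·529/196 + 127/222·1 = 1/3 ✓
b·Ac: (-686/43401)·(-391/392) + 127/222·67/254 = 1/6 ✓
b·c³: (-5/102)·8 + (-686/43401)·(-12167/2744) + 127/222·1 = 1/4 ✓
b·(c∘Ac): (-686/43401)·8993/5488 + 127/222·67/254 = 1/8 ✓
b·Ac²: (-686/43401)·(-391/196) + 127/222·23/254 = 1/12 ✓
b·A²c: 127/222·37/508 = 1/24 ✓; 4 stages ⇒ order 4.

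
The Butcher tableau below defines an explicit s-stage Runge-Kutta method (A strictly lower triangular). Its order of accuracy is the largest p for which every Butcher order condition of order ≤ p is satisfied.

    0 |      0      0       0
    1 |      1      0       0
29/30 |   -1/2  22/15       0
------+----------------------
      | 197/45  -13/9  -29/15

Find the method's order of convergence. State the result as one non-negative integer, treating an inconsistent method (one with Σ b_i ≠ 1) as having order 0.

1

b = (197/45, -13/9, -29/15)
c = (0, 1, 29/30)
Ac = (0, 0, 22/15)
Σ b_i: 197/45·1 + (-13/9)·1 + (-29/15)·1 = 1 ✓
b·c: (-13/9)·1 + (-29/15)·29/30 = -497/150 ≠ 1/2 ⇒ order 1.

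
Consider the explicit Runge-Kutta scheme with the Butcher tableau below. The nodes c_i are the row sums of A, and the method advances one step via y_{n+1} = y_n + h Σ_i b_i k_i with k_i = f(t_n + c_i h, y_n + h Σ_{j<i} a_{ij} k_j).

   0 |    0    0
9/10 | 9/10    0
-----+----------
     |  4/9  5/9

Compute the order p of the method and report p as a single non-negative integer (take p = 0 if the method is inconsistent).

b = (4/9, 5/9)
c = (0, 9/10)
Σ b_i: 4/9·1 + 5/9·1 = 1 ✓
b·c: 5/9·9/10 = 1/2 ✓; 2 stages ⇒ order 2.

2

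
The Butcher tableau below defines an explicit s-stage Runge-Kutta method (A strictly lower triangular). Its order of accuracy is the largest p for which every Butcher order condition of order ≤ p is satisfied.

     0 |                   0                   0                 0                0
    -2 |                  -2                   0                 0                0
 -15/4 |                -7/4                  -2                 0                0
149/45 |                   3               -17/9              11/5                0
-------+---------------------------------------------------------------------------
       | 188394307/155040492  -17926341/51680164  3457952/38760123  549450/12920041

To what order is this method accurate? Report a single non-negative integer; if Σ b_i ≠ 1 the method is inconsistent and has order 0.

3

b = (188394307/155040492, -17926341/51680164, 3457952/38760123, 549450/12920041)
c = (0, -2, -15/4, 149/45)
Ac = (0, 0, 4, -161/36)
Σ b_i: 188394307/155040492·1 + (-17926341/51680164)·1 + 3457952/38760123·1 + 549450/12920041·1 = 1 ✓
b·c: (-17926341/51680164)·(-2) + 3457952/38760123·(-15/4) + 549450/12920041·149/45 = 1/2 ✓
b·c²: (-17926341/51680164)·4 + 3457952/38760123·225/16 + 549450/12920041·22201/2025 = 1/3 ✓
b·Ac: 3457952/38760123·4 + 549450/12920041·(-161/36) = 1/6 ✓
b·c³: (-17926341/51680164)·(-8) + 3457952/38760123·(-3375/64) + 549450/12920041·3307949/91125 = -1346199263/3488411070 ≠ 1/4 ⇒ order 3.
b·(c∘Ac): 3457952/38760123·(-15) + 549450/12920041·(-23989/1620) = -152556175/77520246 ≠ 1/8
b·Ac²: 3457952/38760123·(-8) + 549450/12920041·3367/144 = 87024097/310080984 ≠ 1/12
b·A²c: 549450/12920041·44/5 = 4835160/12920041 ≠ 1/24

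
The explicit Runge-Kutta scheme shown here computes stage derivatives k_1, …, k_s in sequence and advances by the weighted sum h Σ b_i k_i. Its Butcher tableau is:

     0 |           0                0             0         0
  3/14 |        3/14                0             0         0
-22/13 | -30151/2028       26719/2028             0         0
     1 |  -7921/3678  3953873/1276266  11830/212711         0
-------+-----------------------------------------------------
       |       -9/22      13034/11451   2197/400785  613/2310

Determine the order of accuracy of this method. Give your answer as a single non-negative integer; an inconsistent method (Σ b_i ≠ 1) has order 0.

4

b = (-9/22, 13034/11451, 2197/400785, 613/2310)
c = (0, 3/14, -22/13, 1)
Ac = (0, 0, 3817/1352, 1397/2452)
Σ b_i: (-9/22)·1 + 13034/11451·1 + 2197/400785·1 + 613/2310·1 = 1 ✓
b·c: 13034/11451·3/14 + 2197/400785·(-22/13) + 613/2310·1 = 1/2 ✓
b·c²: 13034/11451·9/196 + 2197/400785·484/169 + 613/2310·1 = 1/3 ✓
b·Ac: 2197/400785·3817/1352 + 613/2310·1397/2452 = 1/6 ✓
b·c³: 13034/11451·27/2744 + 2197/400785·(-10648/2197) + 613/2310·1 = 1/4 ✓
b·(c∘Ac): 2197/400785·(-41987/8788) + 613/2310·1397/2452 = 1/8 ✓
b·Ac²: 2197/400785·11451/18928 + 613/2310·10351/34328 = 1/12 ✓
b·A²c: 613/2310·385/2452 = 1/24 ✓; 4 stages ⇒ order 4.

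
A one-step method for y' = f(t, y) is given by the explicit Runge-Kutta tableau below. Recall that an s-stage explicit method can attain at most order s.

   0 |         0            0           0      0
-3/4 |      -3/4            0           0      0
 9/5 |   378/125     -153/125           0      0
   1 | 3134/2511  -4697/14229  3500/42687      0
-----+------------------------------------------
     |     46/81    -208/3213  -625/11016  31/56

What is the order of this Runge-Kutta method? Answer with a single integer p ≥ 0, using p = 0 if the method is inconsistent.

b = (46/81, -208/3213, -625/11016, 31/56)
c = (0, -3/4, 9/5, 1)
Ac = (0, 0, 459/500, 49/124)
Σ b_i: 46/81·1 + (-208/3213)·1 + (-625/11016)·1 + 31/56·1 = 1 ✓
b·c: (-208/3213)·(-3/4) + (-625/11016)·9/5 + 31/56·1 = 1/2 ✓
b·c²: (-208/3213)·9/16 + (-625/11016)·81/25 + 31/56·1 = 1/3 ✓
b·Ac: (-625/11016)·459/500 + 31/56·49/124 = 1/6 ✓
b·c³: (-208/3213)·(-27/64) + (-625/11016)·729/125 + 31/56·1 = 1/4 ✓
b·(c∘Ac): (-625/11016)·4131/2500 + 31/56·49/124 = 1/8 ✓
b·Ac²: (-625/11016)·(-1377/2000) + 31/56·119/1488 = 1/12 ✓
b·A²c: 31/56·7/93 = 1/24 ✓; 4 stages ⇒ order 4.

4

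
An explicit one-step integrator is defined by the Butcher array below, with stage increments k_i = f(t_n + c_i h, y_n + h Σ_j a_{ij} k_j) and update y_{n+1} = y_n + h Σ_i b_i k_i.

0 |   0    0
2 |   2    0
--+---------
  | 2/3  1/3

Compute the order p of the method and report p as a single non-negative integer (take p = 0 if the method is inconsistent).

b = (2/3, 1/3)
c = (0, 2)
Σ b_i: 2/3·1 + 1/3·1 = 1 ✓
b·c: 1/3·2 = 2/3 ≠ 1/2 ⇒ order 1.

1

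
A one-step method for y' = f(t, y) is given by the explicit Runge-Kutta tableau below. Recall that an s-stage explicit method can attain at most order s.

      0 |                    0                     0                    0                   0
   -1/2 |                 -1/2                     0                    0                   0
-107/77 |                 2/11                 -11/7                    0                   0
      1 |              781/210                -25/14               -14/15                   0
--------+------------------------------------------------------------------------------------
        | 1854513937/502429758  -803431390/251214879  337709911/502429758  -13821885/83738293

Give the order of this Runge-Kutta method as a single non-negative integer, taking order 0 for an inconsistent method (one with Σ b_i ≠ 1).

3

b = (1854513937/502429758, -803431390/251214879, 337709911/502429758, -13821885/83738293)
c = (0, -1/2, -107/77, 1)
Ac = (0, 0, 11/14, 10117/4620)
Σ b_i: 1854513937/502429758·1 + (-803431390/251214879)·1 + 337709911/502429758·1 + (-13821885/83738293)·1 = 1 ✓
b·c: (-803431390/251214879)·(-1/2) + 337709911/502429758·(-107/77) + (-13821885/83738293)·1 = 1/2 ✓
b·c²: (-803431390/251214879)·1/4 + 337709911/502429758·11449/5929 + (-13821885/83738293)·1 = 1/3 ✓
b·Ac: 337709911/502429758·11/14 + (-13821885/83738293)·10117/4620 = 1/6 ✓
b·c³: (-803431390/251214879)·(-1/8) + 337709911/502429758·(-1225043/456533) + (-13821885/83738293)·1 = -5780655319/3684484892 ≠ 1/4 ⇒ order 3.
b·(c∘Ac): 337709911/502429758·(-107/98) + (-13821885/83738293)·10117/4620 = -550329295/502429758 ≠ 1/8
b·Ac²: 337709911/502429758·(-11/28) + (-13821885/83738293)·(-228559/101640) = 1183969813/11053454676 ≠ 1/12
b·A²c: (-13821885/83738293)·(-11/15) = 10136049/83738293 ≠ 1/24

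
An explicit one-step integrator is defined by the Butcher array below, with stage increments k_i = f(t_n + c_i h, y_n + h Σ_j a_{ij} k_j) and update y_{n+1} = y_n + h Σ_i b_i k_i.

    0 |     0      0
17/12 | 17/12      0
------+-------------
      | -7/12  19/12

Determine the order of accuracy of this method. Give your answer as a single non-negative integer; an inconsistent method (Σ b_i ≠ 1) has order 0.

b = (-7/12, 19/12)
c = (0, 17/12)
Σ b_i: (-7/12)·1 + 19/12·1 = 1 ✓
b·c: 19/12·17/12 = 323/144 ≠ 1/2 ⇒ order 1.

1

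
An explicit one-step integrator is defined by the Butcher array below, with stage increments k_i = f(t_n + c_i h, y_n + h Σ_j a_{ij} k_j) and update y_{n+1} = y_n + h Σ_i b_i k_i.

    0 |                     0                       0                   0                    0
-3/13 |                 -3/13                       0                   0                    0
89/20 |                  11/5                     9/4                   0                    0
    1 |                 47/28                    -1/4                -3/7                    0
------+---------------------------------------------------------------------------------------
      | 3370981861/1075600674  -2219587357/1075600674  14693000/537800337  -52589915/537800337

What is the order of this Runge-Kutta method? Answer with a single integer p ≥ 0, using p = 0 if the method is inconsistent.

3

b = (3370981861/1075600674, -2219587357/1075600674, 14693000/537800337, -52589915/537800337)
c = (0, -3/13, 89/20, 1)
Ac = (0, 0, -27/52, -1683/910)
Σ b_i: 3370981861/1075600674·1 + (-2219587357/1075600674)·1 + 14693000/537800337·1 + (-52589915/537800337)·1 = 1 ✓
b·c: (-2219587357/1075600674)·(-3/13) + 14693000/537800337·89/20 + (-52589915/537800337)·1 = 1/2 ✓
b·c²: (-2219587357/1075600674)·9/169 + 14693000/537800337·7921/400 + (-52589915/537800337)·1 = 1/3 ✓
b·Ac: 14693000/537800337·(-27/52) + (-52589915/537800337)·(-1683/910) = 1/6 ✓
b·c³: (-2219587357/1075600674)·(-27/2197) + 14693000/537800337·704969/8000 + (-52589915/537800337)·1 = 3348833515/1434134232 ≠ 1/4 ⇒ order 3.
b·(c∘Ac): 14693000/537800337·(-2403/1040) + (-52589915/537800337)·(-1683/910) = 91452314/776822709 ≠ 1/8
b·Ac²: 14693000/537800337·81/676 + (-52589915/537800337)·(-4022247/473200) = 155577084937/186437450160 ≠ 1/12
b·A²c: (-52589915/537800337)·81/364 = -22538535/1035763612 ≠ 1/24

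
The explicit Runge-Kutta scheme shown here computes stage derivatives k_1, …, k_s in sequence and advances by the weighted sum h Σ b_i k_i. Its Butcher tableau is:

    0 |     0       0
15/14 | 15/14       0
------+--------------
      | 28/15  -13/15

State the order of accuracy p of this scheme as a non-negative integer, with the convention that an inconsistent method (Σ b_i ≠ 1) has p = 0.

1

b = (28/15, -13/15)
c = (0, 15/14)
Σ b_i: 28/15·1 + (-13/15)·1 = 1 ✓
b·c: (-13/15)·15/14 = -13/14 ≠ 1/2 ⇒ order 1.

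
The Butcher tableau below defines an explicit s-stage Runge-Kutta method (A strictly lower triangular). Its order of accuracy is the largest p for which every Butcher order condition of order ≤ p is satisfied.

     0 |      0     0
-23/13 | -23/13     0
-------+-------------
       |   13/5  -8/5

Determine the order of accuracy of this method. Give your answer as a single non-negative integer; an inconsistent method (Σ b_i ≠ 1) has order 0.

b = (13/5, -8/5)
c = (0, -23/13)
Σ b_i: 13/5·1 + (-8/5)·1 = 1 ✓
b·c: (-8/5)·(-23/13) = 184/65 ≠ 1/2 ⇒ order 1.

1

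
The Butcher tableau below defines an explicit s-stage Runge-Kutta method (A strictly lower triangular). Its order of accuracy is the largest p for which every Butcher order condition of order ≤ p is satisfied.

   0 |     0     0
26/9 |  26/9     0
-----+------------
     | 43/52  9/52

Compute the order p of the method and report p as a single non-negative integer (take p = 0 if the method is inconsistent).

2

b = (43/52, 9/52)
c = (0, 26/9)
Σ b_i: 43/52·1 + 9/52·1 = 1 ✓
b·c: 9/52·26/9 = 1/2 ✓; 2 stages ⇒ order 2.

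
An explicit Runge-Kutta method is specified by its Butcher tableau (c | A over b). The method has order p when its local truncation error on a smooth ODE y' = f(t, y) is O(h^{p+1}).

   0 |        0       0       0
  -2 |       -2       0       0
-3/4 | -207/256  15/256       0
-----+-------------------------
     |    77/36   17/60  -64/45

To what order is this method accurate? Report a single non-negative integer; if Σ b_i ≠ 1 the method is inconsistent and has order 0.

3

b = (77/36, 17/60, -64/45)
c = (0, -2, -3/4)
Ac = (0, 0, -15/128)
Σ b_i: 77/36·1 + 17/60·1 + (-64/45)·1 = 1 ✓
b·c: 17/60·(-2) + (-64/45)·(-3/4) = 1/2 ✓
b·c²: 17/60·4 + (-64/45)·9/16 = 1/3 ✓
b·Ac: (-64/45)·(-15/128) = 1/6 ✓; 3 stages ⇒ order 3.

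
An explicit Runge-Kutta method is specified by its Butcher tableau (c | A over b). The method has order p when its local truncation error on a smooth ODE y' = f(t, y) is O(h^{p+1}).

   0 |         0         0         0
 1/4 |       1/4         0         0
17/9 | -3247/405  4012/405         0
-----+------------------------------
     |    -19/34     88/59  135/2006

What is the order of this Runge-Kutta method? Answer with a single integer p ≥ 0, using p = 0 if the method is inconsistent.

3

b = (-19/34, 88/59, 135/2006)
c = (0, 1/4, 17/9)
Ac = (0, 0, 1003/405)
Σ b_i: (-19/34)·1 + 88/59·1 + 135/2006·1 = 1 ✓
b·c: 88/59·1/4 + 135/2006·17/9 = 1/2 ✓
b·c²: 88/59·1/16 + 135/2006·289/81 = 1/3 ✓
b·Ac: 135/2006·1003/405 = 1/6 ✓; 3 stages ⇒ order 3.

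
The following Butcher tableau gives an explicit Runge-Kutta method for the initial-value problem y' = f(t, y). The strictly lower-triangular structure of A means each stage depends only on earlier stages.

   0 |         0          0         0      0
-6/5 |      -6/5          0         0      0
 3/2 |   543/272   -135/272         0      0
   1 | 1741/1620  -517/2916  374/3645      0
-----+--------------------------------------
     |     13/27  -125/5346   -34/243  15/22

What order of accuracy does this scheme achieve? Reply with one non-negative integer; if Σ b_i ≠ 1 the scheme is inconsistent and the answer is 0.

4

b = (13/27, -125/5346, -34/243, 15/22)
c = (0, -6/5, 3/2, 1)
Ac = (0, 0, 81/136, 11/30)
Σ b_i: 13/27·1 + (-125/5346)·1 + (-34/243)·1 + 15/22·1 = 1 ✓
b·c: (-125/5346)·(-6/5) + (-34/243)·3/2 + 15/22·1 = 1/2 ✓
b·c²: (-125/5346)·36/25 + (-34/243)·9/4 + 15/22·1 = 1/3 ✓
b·Ac: (-34/243)·81/136 + 15/22·11/30 = 1/6 ✓
b·c³: (-125/5346)·(-216/125) + (-34/243)·27/8 + 15/22·1 = 1/4 ✓
b·(c∘Ac): (-34/243)·243/272 + 15/22·11/30 = 1/8 ✓
b·Ac²: (-34/243)·(-243/340) + 15/22·(-11/450) = 1/12 ✓
b·A²c: 15/22·11/180 = 1/24 ✓; 4 stages ⇒ order 4.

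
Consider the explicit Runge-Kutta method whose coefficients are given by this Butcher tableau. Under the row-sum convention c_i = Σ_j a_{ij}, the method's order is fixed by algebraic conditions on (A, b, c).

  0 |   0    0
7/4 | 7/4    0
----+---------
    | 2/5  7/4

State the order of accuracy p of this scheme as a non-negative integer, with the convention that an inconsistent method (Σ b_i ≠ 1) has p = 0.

0

b = (2/5, 7/4)
c = (0, 7/4)
Σ b_i: 2/5·1 + 7/4·1 = 43/20 ≠ 1 ⇒ order 0.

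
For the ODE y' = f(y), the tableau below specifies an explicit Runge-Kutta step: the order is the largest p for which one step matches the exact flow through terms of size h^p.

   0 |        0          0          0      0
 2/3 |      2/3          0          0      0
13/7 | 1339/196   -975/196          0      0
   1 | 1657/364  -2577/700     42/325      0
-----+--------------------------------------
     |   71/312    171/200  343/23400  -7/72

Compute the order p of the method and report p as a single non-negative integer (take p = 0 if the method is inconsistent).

b = (71/312, 171/200, 343/23400, -7/72)
c = (0, 2/3, 13/7, 1)
Ac = (0, 0, -325/98, -31/14)
Σ b_i: 71/312·1 + 171/200·1 + 343/23400·1 + (-7/72)·1 = 1 ✓
b·c: 171/200·2/3 + 343/23400·13/7 + (-7/72)·1 = 1/2 ✓
b·c²: 171/200·4/9 + 343/23400·169/49 + (-7/72)·1 = 1/3 ✓
b·Ac: 343/23400·(-325/98) + (-7/72)·(-31/14) = 1/6 ✓
b·c³: 171/200·8/27 + 343/23400·2197/343 + (-7/72)·1 = 1/4 ✓
b·(c∘Ac): 343/23400·(-4225/686) + (-7/72)·(-31/14) = 1/8 ✓
b·Ac²: 343/23400·(-325/147) + (-7/72)·(-25/21) = 1/12 ✓
b·A²c: (-7/72)·(-3/7) = 1/24 ✓; 4 stages ⇒ order 4.

4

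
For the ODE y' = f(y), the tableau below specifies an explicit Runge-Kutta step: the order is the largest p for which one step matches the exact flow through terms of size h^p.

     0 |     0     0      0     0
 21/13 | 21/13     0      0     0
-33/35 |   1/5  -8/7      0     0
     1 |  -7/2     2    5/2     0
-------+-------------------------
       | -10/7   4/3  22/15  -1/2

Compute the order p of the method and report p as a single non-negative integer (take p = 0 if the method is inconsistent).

b = (-10/7, 4/3, 22/15, -1/2)
c = (0, 21/13, -33/35, 1)
Ac = (0, 0, -24/13, 159/182)
Σ b_i: (-10/7)·1 + 4/3·1 + 22/15·1 + (-1/2)·1 = 61/70 ≠ 1 ⇒ order 0.

0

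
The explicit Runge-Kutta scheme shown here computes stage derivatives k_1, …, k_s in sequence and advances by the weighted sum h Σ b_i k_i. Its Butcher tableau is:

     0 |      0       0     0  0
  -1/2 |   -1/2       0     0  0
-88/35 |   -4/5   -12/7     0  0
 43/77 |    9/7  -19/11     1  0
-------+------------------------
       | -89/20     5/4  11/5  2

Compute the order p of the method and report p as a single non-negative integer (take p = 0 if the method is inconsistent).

1

b = (-89/20, 5/4, 11/5, 2)
c = (0, -1/2, -88/35, 43/77)
Ac = (0, 0, 6/7, -1271/770)
Σ b_i: (-89/20)·1 + 5/4·1 + 11/5·1 + 2·1 = 1 ✓
b·c: 5/4·(-1/2) + 11/5·(-88/35) + 2·43/77 = -11087/2200 ≠ 1/2 ⇒ order 1.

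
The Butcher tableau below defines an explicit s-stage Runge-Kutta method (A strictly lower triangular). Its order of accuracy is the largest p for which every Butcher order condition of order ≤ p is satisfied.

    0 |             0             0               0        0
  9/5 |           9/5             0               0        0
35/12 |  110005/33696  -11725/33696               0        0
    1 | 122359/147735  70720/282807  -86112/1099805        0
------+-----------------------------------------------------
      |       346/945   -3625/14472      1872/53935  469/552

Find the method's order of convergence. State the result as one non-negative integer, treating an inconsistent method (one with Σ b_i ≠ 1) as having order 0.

4

b = (346/945, -3625/14472, 1872/53935, 469/552)
c = (0, 9/5, 35/12, 1)
Ac = (0, 0, -2345/3744, 104/469)
Σ b_i: 346/945·1 + (-3625/14472)·1 + 1872/53935·1 + 469/552·1 = 1 ✓
b·c: (-3625/14472)·9/5 + 1872/53935·35/12 + 469/552·1 = 1/2 ✓
b·c²: (-3625/14472)·81/25 + 1872/53935·1225/144 + 469/552·1 = 1/3 ✓
b·Ac: 1872/53935·(-2345/3744) + 469/552·104/469 = 1/6 ✓
b·c³: (-3625/14472)·729/125 + 1872/53935·42875/1728 + 469/552·1 = 1/4 ✓
b·(c∘Ac): 1872/53935·(-82075/44928) + 469/552·104/469 = 1/8 ✓
b·Ac²: 1872/53935·(-469/416) + 469/552·338/2345 = 1/12 ✓
b·A²c: 469/552·23/469 = 1/24 ✓; 4 stages ⇒ order 4.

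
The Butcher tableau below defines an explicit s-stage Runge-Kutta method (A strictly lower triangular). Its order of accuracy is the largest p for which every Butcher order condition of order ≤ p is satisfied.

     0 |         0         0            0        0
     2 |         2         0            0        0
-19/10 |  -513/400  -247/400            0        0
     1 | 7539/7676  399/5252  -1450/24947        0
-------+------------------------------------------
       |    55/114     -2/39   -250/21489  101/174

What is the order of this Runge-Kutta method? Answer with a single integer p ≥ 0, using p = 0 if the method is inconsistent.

4

b = (55/114, -2/39, -250/21489, 101/174)
c = (0, 2, -19/10, 1)
Ac = (0, 0, -247/200, 53/202)
Σ b_i: 55/114·1 + (-2/39)·1 + (-250/21489)·1 + 101/174·1 = 1 ✓
b·c: (-2/39)·2 + (-250/21489)·(-19/10) + 101/174·1 = 1/2 ✓
b·c²: (-2/39)·4 + (-250/21489)·361/100 + 101/174·1 = 1/3 ✓
b·Ac: (-250/21489)·(-247/200) + 101/174·53/202 = 1/6 ✓
b·c³: (-2/39)·8 + (-250/21489)·(-6859/1000) + 101/174·1 = 1/4 ✓
b·(c∘Ac): (-250/21489)·4693/2000 + 101/174·53/202 = 1/8 ✓
b·Ac²: (-250/21489)·(-247/100) + 101/174·19/202 = 1/12 ✓
b·A²c: 101/174·29/404 = 1/24 ✓; 4 stages ⇒ order 4.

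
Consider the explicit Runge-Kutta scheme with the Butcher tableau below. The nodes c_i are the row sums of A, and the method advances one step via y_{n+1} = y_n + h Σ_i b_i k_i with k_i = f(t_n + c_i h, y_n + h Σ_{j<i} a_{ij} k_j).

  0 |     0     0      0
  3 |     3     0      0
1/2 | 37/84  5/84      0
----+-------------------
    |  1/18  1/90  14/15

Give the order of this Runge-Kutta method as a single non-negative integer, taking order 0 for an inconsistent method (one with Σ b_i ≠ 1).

b = (1/18, 1/90, 14/15)
c = (0, 3, 1/2)
Ac = (0, 0, 5/28)
Σ b_i: 1/18·1 + 1/90·1 + 14/15·1 = 1 ✓
b·c: 1/90·3 + 14/15·1/2 = 1/2 ✓
b·c²: 1/90·9 + 14/15·1/4 = 1/3 ✓
b·Ac: 14/15·5/28 = 1/6 ✓; 3 stages ⇒ order 3.

3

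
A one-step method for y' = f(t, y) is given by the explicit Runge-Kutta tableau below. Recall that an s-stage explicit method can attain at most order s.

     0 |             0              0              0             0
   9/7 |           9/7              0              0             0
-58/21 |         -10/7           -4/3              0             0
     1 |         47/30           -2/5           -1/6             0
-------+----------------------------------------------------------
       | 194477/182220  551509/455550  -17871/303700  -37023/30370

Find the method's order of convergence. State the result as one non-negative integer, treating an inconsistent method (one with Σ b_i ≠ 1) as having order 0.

3

b = (194477/182220, 551509/455550, -17871/303700, -37023/30370)
c = (0, 9/7, -58/21, 1)
Ac = (0, 0, -12/7, -17/315)
Σ b_i: 194477/182220·1 + 551509/455550·1 + (-17871/303700)·1 + (-37023/30370)·1 = 1 ✓
b·c: 551509/455550·9/7 + (-17871/303700)·(-58/21) + (-37023/30370)·1 = 1/2 ✓
b·c²: 551509/455550·81/49 + (-17871/303700)·3364/441 + (-37023/30370)·1 = 1/3 ✓
b·Ac: (-17871/303700)·(-12/7) + (-37023/30370)·(-17/315) = 1/6 ✓
b·c³: 551509/455550·729/343 + (-17871/303700)·(-195112/9261) + (-37023/30370)·1 = 17369161/6696585 ≠ 1/4 ⇒ order 3.
b·(c∘Ac): (-17871/303700)·232/49 + (-37023/30370)·(-17/315) = -678647/3188850 ≠ 1/8
b·Ac²: (-17871/303700)·(-108/49) + (-37023/30370)·(-12784/6615) = 475579/191331 ≠ 1/12
b·A²c: (-37023/30370)·2/7 = -5289/15185 ≠ 1/24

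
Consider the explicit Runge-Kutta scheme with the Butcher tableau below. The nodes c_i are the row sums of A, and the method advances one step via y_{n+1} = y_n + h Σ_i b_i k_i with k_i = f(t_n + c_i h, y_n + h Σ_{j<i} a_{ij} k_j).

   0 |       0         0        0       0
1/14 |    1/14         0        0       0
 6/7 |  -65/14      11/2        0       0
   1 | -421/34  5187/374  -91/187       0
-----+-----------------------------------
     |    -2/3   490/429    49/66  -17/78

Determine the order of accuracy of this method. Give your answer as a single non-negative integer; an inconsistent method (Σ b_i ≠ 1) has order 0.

b = (-2/3, 490/429, 49/66, -17/78)
c = (0, 1/14, 6/7, 1)
Ac = (0, 0, 11/28, 39/68)
Σ b_i: (-2/3)·1 + 490/429·1 + 49/66·1 + (-17/78)·1 = 1 ✓
b·c: 490/429·1/14 + 49/66·6/7 + (-17/78)·1 = 1/2 ✓
b·c²: 490/429·1/196 + 49/66·36/49 + (-17/78)·1 = 1/3 ✓
b·Ac: 49/66·11/28 + (-17/78)·39/68 = 1/6 ✓
b·c³: 490/429·1/2744 + 49/66·216/343 + (-17/78)·1 = 1/4 ✓
b·(c∘Ac): 49/66·33/98 + (-17/78)·39/68 = 1/8 ✓
b·Ac²: 49/66·11/392 + (-17/78)·(-39/136) = 1/12 ✓
b·A²c: (-17/78)·(-13/68) = 1/24 ✓; 4 stages ⇒ order 4.

4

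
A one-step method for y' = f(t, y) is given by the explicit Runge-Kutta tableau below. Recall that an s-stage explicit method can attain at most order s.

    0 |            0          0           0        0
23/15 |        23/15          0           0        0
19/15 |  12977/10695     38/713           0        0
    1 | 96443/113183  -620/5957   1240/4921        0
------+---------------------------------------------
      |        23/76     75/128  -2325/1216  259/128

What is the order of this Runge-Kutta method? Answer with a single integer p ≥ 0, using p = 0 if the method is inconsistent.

4

b = (23/76, 75/128, -2325/1216, 259/128)
c = (0, 23/15, 19/15, 1)
Ac = (0, 0, 38/465, 124/777)
Σ b_i: 23/76·1 + 75/128·1 + (-2325/1216)·1 + 259/128·1 = 1 ✓
b·c: 75/128·23/15 + (-2325/1216)·19/15 + 259/128·1 = 1/2 ✓
b·c²: 75/128·529/225 + (-2325/1216)·361/225 + 259/128·1 = 1/3 ✓
b·Ac: (-2325/1216)·38/465 + 259/128·124/777 = 1/6 ✓
b·c³: 75/128·12167/3375 + (-2325/1216)·6859/3375 + 259/128·1 = 1/4 ✓
b·(c∘Ac): (-2325/1216)·722/6975 + 259/128·124/777 = 1/8 ✓
b·Ac²: (-2325/1216)·874/6975 + 259/128·124/777 = 1/12 ✓
b·A²c: 259/128·16/777 = 1/24 ✓; 4 stages ⇒ order 4.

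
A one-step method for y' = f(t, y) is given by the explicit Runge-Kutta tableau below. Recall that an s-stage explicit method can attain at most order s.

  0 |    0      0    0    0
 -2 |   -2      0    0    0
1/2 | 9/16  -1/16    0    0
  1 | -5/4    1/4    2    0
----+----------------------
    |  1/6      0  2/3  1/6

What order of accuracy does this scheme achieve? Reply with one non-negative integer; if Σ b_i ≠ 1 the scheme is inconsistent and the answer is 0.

b = (1/6, 0, 2/3, 1/6)
c = (0, -2, 1/2, 1)
Ac = (0, 0, 1/8, 1/2)
Σ b_i: 1/6·1 + 2/3·1 + 1/6·1 = 1 ✓
b·c: 2/3·1/2 + 1/6·1 = 1/2 ✓
b·c²: 2/3·1/4 + 1/6·1 = 1/3 ✓
b·Ac: 2/3·1/8 + 1/6·1/2 = 1/6 ✓
b·c³: 2/3·1/8 + 1/6·1 = 1/4 ✓
b·(c∘Ac): 2/3·1/16 + 1/6·1/2 = 1/8 ✓
b·Ac²: 2/3·(-1/4) + 1/6·3/2 = 1/12 ✓
b·A²c: 1/6·1/4 = 1/24 ✓; 4 stages ⇒ order 4.

4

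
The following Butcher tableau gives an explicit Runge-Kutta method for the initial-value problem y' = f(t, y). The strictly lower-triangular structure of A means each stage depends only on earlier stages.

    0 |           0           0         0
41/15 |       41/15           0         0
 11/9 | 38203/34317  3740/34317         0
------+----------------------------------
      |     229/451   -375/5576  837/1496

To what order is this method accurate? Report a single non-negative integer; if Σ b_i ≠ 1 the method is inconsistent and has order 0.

3

b = (229/451, -375/5576, 837/1496)
c = (0, 41/15, 11/9)
Ac = (0, 0, 748/2511)
Σ b_i: 229/451·1 + (-375/5576)·1 + 837/1496·1 = 1 ✓
b·c: (-375/5576)·41/15 + 837/1496·11/9 = 1/2 ✓
b·c²: (-375/5576)·1681/225 + 837/1496·121/81 = 1/3 ✓
b·Ac: 837/1496·748/2511 = 1/6 ✓; 3 stages ⇒ order 3.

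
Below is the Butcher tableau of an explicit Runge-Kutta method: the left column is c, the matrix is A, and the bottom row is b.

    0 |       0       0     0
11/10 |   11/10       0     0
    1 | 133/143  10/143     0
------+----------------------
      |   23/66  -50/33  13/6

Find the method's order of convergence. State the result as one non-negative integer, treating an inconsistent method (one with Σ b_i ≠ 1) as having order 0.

b = (23/66, -50/33, 13/6)
c = (0, 11/10, 1)
Ac = (0, 0, 1/13)
Σ b_i: 23/66·1 + (-50/33)·1 + 13/6·1 = 1 ✓
b·c: (-50/33)·11/10 + 13/6·1 = 1/2 ✓
b·c²: (-50/33)·121/100 + 13/6·1 = 1/3 ✓
b·Ac: 13/6·1/13 = 1/6 ✓; 3 stages ⇒ order 3.

3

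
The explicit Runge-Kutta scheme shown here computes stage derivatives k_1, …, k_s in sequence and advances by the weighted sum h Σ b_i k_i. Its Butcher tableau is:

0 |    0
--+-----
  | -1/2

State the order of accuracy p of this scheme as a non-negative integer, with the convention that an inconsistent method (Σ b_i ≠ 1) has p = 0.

0

b = (-1/2)
c = (0)
Σ b_i: (-1/2)·1 = -1/2 ≠ 1 ⇒ order 0.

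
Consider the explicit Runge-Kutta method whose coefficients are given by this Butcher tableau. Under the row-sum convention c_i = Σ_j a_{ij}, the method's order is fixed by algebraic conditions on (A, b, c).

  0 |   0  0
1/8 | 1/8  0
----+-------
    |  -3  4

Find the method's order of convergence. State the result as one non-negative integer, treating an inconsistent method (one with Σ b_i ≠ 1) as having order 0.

b = (-3, 4)
c = (0, 1/8)
Σ b_i: (-3)·1 + 4·1 = 1 ✓
b·c: 4·1/8 = 1/2 ✓; 2 stages ⇒ order 2.

2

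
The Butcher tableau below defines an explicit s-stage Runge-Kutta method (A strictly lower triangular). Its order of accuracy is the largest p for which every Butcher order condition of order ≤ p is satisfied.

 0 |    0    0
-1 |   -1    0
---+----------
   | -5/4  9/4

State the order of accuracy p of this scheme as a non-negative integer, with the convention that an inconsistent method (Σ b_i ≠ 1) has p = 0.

b = (-5/4, 9/4)
c = (0, -1)
Σ b_i: (-5/4)·1 + 9/4·1 = 1 ✓
b·c: 9/4·(-1) = -9/4 ≠ 1/2 ⇒ order 1.

1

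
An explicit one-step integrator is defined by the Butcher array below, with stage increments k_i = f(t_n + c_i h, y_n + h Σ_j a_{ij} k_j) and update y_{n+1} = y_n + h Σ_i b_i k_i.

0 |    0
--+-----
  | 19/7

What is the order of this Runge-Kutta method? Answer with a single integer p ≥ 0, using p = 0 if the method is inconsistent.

0

b = (19/7)
c = (0)
Σ b_i: 19/7·1 = 19/7 ≠ 1 ⇒ order 0.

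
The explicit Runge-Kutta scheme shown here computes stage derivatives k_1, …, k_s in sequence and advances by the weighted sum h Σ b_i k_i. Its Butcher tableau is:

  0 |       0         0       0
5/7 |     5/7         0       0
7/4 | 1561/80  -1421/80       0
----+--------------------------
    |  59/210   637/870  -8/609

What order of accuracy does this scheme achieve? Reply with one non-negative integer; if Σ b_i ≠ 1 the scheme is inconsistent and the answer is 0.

3

b = (59/210, 637/870, -8/609)
c = (0, 5/7, 7/4)
Ac = (0, 0, -203/16)
Σ b_i: 59/210·1 + 637/870·1 + (-8/609)·1 = 1 ✓
b·c: 637/870·5/7 + (-8/609)·7/4 = 1/2 ✓
b·c²: 637/870·25/49 + (-8/609)·49/16 = 1/3 ✓
b·Ac: (-8/609)·(-203/16) = 1/6 ✓; 3 stages ⇒ order 3.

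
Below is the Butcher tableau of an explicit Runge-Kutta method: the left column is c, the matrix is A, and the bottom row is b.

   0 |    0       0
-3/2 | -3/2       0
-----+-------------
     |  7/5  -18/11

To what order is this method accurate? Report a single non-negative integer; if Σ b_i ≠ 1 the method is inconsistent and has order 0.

b = (7/5, -18/11)
c = (0, -3/2)
Σ b_i: 7/5·1 + (-18/11)·1 = -13/55 ≠ 1 ⇒ order 0.

0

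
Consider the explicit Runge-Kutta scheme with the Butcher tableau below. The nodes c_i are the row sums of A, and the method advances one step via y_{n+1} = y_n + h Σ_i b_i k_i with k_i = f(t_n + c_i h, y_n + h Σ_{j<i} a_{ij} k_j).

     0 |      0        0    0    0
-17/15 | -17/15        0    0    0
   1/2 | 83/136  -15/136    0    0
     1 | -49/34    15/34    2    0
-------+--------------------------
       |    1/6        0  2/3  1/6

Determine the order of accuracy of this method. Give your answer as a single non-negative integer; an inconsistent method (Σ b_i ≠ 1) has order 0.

4

b = (1/6, 0, 2/3, 1/6)
c = (0, -17/15, 1/2, 1)
Ac = (0, 0, 1/8, 1/2)
Σ b_i: 1/6·1 + 2/3·1 + 1/6·1 = 1 ✓
b·c: 2/3·1/2 + 1/6·1 = 1/2 ✓
b·c²: 2/3·1/4 + 1/6·1 = 1/3 ✓
b·Ac: 2/3·1/8 + 1/6·1/2 = 1/6 ✓
b·c³: 2/3·1/8 + 1/6·1 = 1/4 ✓
b·(c∘Ac): 2/3·1/16 + 1/6·1/2 = 1/8 ✓
b·Ac²: 2/3·(-17/120) + 1/6·16/15 = 1/12 ✓
b·A²c: 1/6·1/4 = 1/24 ✓; 4 stages ⇒ order 4.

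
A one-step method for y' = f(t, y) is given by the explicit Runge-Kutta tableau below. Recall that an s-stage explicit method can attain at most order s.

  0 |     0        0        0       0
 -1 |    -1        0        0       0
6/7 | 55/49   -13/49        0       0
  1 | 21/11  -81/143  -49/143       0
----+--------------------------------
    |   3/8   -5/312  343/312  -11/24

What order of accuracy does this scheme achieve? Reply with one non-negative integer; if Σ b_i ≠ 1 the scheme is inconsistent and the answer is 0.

b = (3/8, -5/312, 343/312, -11/24)
c = (0, -1, 6/7, 1)
Ac = (0, 0, 13/49, 3/11)
Σ b_i: 3/8·1 + (-5/312)·1 + 343/312·1 + (-11/24)·1 = 1 ✓
b·c: (-5/312)·(-1) + 343/312·6/7 + (-11/24)·1 = 1/2 ✓
b·c²: (-5/312)·1 + 343/312·36/49 + (-11/24)·1 = 1/3 ✓
b·Ac: 343/312·13/49 + (-11/24)·3/11 = 1/6 ✓
b·c³: (-5/312)·(-1) + 343/312·216/343 + (-11/24)·1 = 1/4 ✓
b·(c∘Ac): 343/312·78/343 + (-11/24)·3/11 = 1/8 ✓
b·Ac²: 343/312·(-13/49) + (-11/24)·(-9/11) = 1/12 ✓
b·A²c: (-11/24)·(-1/11) = 1/24 ✓; 4 stages ⇒ order 4.

4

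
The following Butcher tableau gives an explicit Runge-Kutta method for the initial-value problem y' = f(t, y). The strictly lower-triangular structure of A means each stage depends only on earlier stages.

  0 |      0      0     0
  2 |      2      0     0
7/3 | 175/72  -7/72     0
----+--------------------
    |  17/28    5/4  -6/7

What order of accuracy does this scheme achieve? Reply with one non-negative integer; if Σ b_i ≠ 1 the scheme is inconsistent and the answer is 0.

b = (17/28, 5/4, -6/7)
c = (0, 2, 7/3)
Ac = (0, 0, -7/36)
Σ b_i: 17/28·1 + 5/4·1 + (-6/7)·1 = 1 ✓
b·c: 5/4·2 + (-6/7)·7/3 = 1/2 ✓
b·c²: 5/4·4 + (-6/7)·49/9 = 1/3 ✓
b·Ac: (-6/7)·(-7/36) = 1/6 ✓; 3 stages ⇒ order 3.

3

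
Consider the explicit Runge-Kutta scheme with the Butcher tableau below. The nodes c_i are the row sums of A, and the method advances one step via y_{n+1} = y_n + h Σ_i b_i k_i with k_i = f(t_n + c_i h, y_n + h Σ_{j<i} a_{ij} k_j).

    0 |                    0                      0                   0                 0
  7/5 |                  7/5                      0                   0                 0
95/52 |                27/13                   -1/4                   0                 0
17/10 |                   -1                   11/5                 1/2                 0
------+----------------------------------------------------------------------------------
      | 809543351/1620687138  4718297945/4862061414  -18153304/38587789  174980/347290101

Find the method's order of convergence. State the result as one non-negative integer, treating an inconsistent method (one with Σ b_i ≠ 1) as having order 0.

b = (809543351/1620687138, 4718297945/4862061414, -18153304/38587789, 174980/347290101)
c = (0, 7/5, 95/52, 17/10)
Ac = (0, 0, -7/20, 10383/2600)
Σ b_i: 809543351/1620687138·1 + 4718297945/4862061414·1 + (-18153304/38587789)·1 + 174980/347290101·1 = 1 ✓
b·c: 4718297945/4862061414·7/5 + (-18153304/38587789)·95/52 + 174980/347290101·17/10 = 1/2 ✓
b·c²: 4718297945/4862061414·49/25 + (-18153304/38587789)·9025/2704 + 174980/347290101·289/100 = 1/3 ✓
b·Ac: (-18153304/38587789)·(-7/20) + 174980/347290101·10383/2600 = 1/6 ✓
b·c³: 4718297945/4862061414·343/125 + (-18153304/38587789)·857375/140608 + 174980/347290101·4913/1000 = -61171461943/300984754200 ≠ 1/4 ⇒ order 3.
b·(c∘Ac): (-18153304/38587789)·(-133/208) + 174980/347290101·176511/26000 = 3521889751/11576336700 ≠ 1/8
b·Ac²: (-18153304/38587789)·(-49/100) + 174980/347290101·4043037/676000 = 14057783171/60196950840 ≠ 1/12
b·A²c: 174980/347290101·(-7/40) = -61243/694580202 ≠ 1/24

3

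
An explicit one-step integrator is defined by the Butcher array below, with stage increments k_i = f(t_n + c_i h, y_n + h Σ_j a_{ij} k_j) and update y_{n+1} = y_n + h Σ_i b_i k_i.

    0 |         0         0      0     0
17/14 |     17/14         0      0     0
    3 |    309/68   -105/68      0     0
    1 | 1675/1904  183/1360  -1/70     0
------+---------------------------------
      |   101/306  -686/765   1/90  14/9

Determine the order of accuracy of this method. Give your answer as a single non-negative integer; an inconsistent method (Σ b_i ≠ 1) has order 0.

b = (101/306, -686/765, 1/90, 14/9)
c = (0, 17/14, 3, 1)
Ac = (0, 0, -15/8, 27/224)
Σ b_i: 101/306·1 + (-686/765)·1 + 1/90·1 + 14/9·1 = 1 ✓
b·c: (-686/765)·17/14 + 1/90·3 + 14/9·1 = 1/2 ✓
b·c²: (-686/765)·289/196 + 1/90·9 + 14/9·1 = 1/3 ✓
b·Ac: 1/90·(-15/8) + 14/9·27/224 = 1/6 ✓
b·c³: (-686/765)·4913/2744 + 1/90·27 + 14/9·1 = 1/4 ✓
b·(c∘Ac): 1/90·(-45/8) + 14/9·27/224 = 1/8 ✓
b·Ac²: 1/90·(-255/112) + 14/9·219/3136 = 1/12 ✓
b·A²c: 14/9·3/112 = 1/24 ✓; 4 stages ⇒ order 4.

4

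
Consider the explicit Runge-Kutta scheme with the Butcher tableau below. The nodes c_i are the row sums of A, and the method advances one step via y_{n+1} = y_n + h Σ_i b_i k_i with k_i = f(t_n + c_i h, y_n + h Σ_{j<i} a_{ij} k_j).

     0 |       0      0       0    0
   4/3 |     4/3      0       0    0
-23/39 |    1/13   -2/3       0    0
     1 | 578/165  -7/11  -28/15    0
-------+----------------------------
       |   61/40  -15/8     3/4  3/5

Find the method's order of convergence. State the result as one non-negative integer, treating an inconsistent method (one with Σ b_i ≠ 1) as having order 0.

1

b = (61/40, -15/8, 3/4, 3/5)
c = (0, 4/3, -23/39, 1)
Ac = (0, 0, -8/9, 1624/6435)
Σ b_i: 61/40·1 + (-15/8)·1 + 3/4·1 + 3/5·1 = 1 ✓
b·c: (-15/8)·4/3 + 3/4·(-23/39) + 3/5·1 = -609/260 ≠ 1/2 ⇒ order 1.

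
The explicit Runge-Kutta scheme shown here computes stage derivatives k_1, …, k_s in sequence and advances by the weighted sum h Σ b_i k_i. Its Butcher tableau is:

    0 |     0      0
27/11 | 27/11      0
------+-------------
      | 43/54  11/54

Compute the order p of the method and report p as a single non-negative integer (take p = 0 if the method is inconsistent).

2

b = (43/54, 11/54)
c = (0, 27/11)
Σ b_i: 43/54·1 + 11/54·1 = 1 ✓
b·c: 11/54·27/11 = 1/2 ✓; 2 stages ⇒ order 2.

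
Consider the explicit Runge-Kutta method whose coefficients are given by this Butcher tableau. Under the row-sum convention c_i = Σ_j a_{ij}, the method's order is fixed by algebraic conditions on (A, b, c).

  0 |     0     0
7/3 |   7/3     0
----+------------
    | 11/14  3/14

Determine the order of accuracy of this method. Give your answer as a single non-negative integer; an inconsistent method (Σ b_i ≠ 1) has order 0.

b = (11/14, 3/14)
c = (0, 7/3)
Σ b_i: 11/14·1 + 3/14·1 = 1 ✓
b·c: 3/14·7/3 = 1/2 ✓; 2 stages ⇒ order 2.

2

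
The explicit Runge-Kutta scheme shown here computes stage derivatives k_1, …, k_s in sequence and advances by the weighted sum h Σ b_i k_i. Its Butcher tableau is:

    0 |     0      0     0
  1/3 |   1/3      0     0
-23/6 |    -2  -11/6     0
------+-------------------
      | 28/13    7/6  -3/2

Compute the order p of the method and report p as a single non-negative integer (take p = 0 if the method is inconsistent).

0

b = (28/13, 7/6, -3/2)
c = (0, 1/3, -23/6)
Ac = (0, 0, -11/18)
Σ b_i: 28/13·1 + 7/6·1 + (-3/2)·1 = 71/39 ≠ 1 ⇒ order 0.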